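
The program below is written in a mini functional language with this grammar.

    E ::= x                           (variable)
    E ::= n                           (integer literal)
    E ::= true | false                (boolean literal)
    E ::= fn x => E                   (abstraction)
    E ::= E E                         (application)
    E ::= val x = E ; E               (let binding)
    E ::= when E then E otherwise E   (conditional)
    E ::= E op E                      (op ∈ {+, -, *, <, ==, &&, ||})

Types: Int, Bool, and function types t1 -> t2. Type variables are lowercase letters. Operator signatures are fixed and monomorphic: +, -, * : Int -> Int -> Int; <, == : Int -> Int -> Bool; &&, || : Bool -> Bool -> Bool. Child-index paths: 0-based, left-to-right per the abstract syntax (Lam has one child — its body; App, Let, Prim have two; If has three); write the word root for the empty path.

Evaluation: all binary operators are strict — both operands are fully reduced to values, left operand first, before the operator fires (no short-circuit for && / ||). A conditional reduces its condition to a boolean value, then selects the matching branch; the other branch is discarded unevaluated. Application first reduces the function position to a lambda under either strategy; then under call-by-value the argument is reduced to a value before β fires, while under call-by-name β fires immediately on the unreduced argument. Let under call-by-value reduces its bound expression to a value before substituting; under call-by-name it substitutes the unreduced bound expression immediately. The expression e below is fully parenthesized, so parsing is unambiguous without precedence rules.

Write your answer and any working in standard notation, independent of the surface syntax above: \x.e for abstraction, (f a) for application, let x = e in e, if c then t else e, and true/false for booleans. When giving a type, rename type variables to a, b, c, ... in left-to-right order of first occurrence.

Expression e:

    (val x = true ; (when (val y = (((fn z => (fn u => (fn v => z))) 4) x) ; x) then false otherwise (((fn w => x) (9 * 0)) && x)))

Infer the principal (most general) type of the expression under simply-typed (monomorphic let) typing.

Answer: Bool

Trace:
let x : Bool
z : a
\v._ : c -> a
\u._ : b -> c -> a
\z._ : a -> b -> c -> a
  unify a -> b -> c -> a ~ Int -> d
  unify a ~ Int
  unify b -> c -> Int ~ d
_ _ : b -> c -> Int
x : Bool
  unify b -> c -> Int ~ Bool -> e
  unify b ~ Bool
  unify c -> Int ~ e
_ _ : c -> Int
let y : c -> Int
x : Bool
  unify Bool ~ Bool
x : Bool
\w._ : f -> Bool
  unify Int ~ Int
  unify Int ~ Int
  unify f -> Bool ~ Int -> g
  unify f ~ Int
  unify Bool ~ g
_ _ : Bool
  unify Bool ~ Bool
x : Bool
  unify Bool ~ Bool
  unify Bool ~ Bool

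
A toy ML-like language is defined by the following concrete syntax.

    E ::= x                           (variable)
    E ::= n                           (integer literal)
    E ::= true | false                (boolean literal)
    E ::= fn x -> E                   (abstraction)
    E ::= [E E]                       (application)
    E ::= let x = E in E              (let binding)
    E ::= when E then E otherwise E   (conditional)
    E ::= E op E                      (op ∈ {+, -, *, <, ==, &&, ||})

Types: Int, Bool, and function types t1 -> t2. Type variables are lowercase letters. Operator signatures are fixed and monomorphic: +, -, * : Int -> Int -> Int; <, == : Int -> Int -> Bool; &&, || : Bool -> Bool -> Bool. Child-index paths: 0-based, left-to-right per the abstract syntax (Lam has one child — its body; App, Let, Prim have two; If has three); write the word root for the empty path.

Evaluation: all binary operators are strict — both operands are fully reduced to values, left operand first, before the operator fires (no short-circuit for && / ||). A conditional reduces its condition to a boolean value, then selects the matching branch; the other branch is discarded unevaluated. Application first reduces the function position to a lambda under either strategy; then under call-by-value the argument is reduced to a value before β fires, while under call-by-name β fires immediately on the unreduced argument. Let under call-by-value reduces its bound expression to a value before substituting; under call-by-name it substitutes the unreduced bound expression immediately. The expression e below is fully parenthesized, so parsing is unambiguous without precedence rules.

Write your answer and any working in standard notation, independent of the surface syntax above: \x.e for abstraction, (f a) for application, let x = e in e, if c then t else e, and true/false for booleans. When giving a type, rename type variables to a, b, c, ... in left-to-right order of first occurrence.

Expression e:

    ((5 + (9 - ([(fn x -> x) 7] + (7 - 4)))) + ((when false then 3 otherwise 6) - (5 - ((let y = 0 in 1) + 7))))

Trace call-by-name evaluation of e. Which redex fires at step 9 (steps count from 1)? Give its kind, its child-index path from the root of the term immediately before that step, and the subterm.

Trace:
step 0: ((5 + (9 - (((\x.x) 7) + (7 - 4)))) + ((if false then 3 else 6) - (5 - ((let y = 0 in 1) + 7))))
step 1: [beta@0.1.1.0] ((5 + (9 - (7 + (7 - 4)))) + ((if false then 3 else 6) - (5 - ((let y = 0 in 1) + 7))))
step 2: [delta@0.1.1.1] ((5 + (9 - (7 + 3))) + ((if false then 3 else 6) - (5 - ((let y = 0 in 1) + 7))))
step 3: [delta@0.1.1] ((5 + (9 - 10)) + ((if false then 3 else 6) - (5 - ((let y = 0 in 1) + 7))))
step 4: [delta@0.1] ((5 + -1) + ((if false then 3 else 6) - (5 - ((let y = 0 in 1) + 7))))
step 5: [delta@0] (4 + ((if false then 3 else 6) - (5 - ((let y = 0 in 1) + 7))))
step 6: [if@1.0] (4 + (6 - (5 - ((let y = 0 in 1) + 7))))
step 7: [let@1.1.1.0] (4 + (6 - (5 - (1 + 7))))
step 8: [delta@1.1.1] (4 + (6 - (5 - 8)))
step 9: [delta@1.1] (4 + (6 - -3))

Answer: delta at 1.1 : (5 - 8)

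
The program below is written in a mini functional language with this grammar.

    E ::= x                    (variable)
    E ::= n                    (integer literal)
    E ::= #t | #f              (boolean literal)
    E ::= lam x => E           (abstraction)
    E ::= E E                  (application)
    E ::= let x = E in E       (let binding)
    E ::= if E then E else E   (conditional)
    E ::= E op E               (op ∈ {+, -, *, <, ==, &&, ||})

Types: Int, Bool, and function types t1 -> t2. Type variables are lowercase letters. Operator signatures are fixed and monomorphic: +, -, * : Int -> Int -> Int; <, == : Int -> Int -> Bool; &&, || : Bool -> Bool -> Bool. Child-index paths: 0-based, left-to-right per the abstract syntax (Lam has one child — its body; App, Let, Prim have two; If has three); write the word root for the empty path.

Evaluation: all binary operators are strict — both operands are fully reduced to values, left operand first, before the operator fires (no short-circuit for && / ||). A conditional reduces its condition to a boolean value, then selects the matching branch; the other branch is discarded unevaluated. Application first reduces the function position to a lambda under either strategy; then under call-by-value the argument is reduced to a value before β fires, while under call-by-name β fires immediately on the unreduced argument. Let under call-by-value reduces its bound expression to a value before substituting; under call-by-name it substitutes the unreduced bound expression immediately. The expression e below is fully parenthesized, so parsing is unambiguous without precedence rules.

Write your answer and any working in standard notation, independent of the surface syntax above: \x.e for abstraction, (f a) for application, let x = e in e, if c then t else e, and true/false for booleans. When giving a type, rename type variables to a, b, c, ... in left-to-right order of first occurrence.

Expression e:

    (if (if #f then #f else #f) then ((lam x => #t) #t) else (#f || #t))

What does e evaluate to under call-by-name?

Derivation:
step 0: (if (if false then false else false) then ((\x.true) true) else (false || true))
step 1: [if@0] (if false then ((\x.true) true) else (false || true))
step 2: [if@root] (false || true)
step 3: [delta@root] true

Answer: true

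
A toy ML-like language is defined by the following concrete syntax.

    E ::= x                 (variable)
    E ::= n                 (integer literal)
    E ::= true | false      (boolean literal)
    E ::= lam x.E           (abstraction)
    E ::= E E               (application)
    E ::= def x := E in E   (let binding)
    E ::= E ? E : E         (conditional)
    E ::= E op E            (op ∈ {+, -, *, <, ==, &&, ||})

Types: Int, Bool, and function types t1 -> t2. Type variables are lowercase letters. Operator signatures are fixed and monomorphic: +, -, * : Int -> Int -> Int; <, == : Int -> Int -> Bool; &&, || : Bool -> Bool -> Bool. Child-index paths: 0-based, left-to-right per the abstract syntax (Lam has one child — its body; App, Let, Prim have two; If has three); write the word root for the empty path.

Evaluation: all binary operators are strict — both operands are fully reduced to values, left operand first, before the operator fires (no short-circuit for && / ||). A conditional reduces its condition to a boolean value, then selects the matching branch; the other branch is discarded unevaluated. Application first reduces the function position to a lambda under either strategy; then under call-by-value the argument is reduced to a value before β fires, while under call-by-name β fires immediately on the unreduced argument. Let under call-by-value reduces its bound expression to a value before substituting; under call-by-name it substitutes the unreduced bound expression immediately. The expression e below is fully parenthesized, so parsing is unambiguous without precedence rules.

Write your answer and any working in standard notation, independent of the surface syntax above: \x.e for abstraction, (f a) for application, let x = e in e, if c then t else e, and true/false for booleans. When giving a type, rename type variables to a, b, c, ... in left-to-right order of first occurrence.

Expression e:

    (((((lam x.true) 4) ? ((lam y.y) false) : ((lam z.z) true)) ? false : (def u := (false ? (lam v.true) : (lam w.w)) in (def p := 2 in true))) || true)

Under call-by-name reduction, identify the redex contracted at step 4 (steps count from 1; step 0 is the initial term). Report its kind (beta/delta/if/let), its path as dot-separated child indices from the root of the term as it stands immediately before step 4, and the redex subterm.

Trace:
step 0: ((if (if ((\x.true) 4) then ((\y.y) false) else ((\z.z) true)) then false else (let u = (if false then (\v.true) else (\w.w)) in (let p = 2 in true))) || true)
step 1: [beta@0.0.0] ((if (if true then ((\y.y) false) else ((\z.z) true)) then false else (let u = (if false then (\v.true) else (\w.w)) in (let p = 2 in true))) || true)
step 2: [if@0.0] ((if ((\y.y) false) then false else (let u = (if false then (\v.true) else (\w.w)) in (let p = 2 in true))) || true)
step 3: [beta@0.0] ((if false then false else (let u = (if false then (\v.true) else (\w.w)) in (let p = 2 in true))) || true)
step 4: [if@0] ((let u = (if false then (\v.true) else (\w.w)) in (let p = 2 in true)) || true)

Answer: if at 0 : (if false then false else (let u = (if false then (\v.true) else (\w.w)) in (let p = 2 in true)))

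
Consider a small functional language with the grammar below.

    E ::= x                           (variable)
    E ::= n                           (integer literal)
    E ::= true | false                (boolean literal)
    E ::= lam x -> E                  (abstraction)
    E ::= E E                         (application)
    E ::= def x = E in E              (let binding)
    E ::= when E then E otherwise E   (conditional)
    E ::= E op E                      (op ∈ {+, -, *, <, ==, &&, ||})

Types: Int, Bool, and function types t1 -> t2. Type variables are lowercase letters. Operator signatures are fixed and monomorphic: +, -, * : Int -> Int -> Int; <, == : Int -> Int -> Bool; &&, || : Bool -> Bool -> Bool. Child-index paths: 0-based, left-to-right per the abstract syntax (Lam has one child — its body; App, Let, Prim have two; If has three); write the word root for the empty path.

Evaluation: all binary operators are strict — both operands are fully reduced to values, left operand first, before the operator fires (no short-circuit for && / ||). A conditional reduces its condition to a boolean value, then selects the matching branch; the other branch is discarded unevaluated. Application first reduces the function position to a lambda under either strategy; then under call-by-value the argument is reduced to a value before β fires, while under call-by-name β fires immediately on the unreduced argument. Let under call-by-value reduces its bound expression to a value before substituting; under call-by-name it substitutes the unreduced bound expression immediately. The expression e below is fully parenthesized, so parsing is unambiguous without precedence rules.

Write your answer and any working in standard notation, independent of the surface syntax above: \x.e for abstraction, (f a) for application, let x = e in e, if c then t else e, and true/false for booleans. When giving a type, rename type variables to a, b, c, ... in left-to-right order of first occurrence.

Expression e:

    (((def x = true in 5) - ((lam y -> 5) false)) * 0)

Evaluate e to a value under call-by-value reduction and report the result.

Answer: 0

Derivation:
step 0: (((let x = true in 5) - ((\y.5) false)) * 0)
step 1: [let@0.0] ((5 - ((\y.5) false)) * 0)
step 2: [beta@0.1] ((5 - 5) * 0)
step 3: [delta@0] (0 * 0)
step 4: [delta@root] 0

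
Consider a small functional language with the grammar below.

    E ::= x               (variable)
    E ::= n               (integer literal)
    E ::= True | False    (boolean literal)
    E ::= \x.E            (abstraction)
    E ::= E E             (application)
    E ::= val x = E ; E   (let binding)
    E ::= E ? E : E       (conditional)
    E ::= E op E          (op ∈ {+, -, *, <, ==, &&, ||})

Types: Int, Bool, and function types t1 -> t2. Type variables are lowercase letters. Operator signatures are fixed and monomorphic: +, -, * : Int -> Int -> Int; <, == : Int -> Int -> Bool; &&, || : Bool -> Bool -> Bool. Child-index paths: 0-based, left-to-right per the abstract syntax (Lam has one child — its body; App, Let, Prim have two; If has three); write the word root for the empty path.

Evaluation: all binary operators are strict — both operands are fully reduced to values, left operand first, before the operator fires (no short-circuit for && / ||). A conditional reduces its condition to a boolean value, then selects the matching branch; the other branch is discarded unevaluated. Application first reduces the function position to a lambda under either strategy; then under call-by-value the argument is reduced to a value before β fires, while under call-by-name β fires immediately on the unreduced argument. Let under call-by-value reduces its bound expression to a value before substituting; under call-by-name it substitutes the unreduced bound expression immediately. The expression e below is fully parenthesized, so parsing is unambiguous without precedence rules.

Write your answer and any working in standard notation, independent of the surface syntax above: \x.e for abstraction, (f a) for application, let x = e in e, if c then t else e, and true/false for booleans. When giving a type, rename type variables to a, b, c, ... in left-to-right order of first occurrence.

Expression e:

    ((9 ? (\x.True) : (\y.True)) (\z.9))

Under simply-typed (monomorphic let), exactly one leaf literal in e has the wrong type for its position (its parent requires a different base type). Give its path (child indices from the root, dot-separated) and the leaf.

Working:
  unify Int ~ Bool
  FAIL: mismatch Int ~ Bool

Answer: 0.0 : 9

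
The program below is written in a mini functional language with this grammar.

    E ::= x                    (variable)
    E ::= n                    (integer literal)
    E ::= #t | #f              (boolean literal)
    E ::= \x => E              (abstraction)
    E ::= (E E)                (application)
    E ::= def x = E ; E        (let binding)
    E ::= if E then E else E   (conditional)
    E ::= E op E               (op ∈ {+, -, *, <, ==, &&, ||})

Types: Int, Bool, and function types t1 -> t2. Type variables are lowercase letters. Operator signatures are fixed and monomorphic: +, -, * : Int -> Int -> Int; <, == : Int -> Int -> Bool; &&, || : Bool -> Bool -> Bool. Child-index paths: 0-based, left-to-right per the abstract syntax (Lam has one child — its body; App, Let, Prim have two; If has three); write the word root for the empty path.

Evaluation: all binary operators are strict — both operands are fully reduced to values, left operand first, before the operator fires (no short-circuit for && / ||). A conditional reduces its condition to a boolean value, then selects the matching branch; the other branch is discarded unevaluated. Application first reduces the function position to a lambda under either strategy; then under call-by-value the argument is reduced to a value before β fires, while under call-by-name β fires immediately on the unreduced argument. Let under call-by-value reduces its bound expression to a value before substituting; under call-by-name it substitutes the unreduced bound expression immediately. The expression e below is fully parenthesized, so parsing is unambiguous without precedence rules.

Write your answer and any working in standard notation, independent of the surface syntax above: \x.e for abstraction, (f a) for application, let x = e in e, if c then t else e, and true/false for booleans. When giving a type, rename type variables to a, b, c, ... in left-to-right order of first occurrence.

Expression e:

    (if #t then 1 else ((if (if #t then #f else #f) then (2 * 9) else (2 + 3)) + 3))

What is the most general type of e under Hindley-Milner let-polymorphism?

Trace:
  unify Bool ~ Bool
  unify Bool ~ Bool
  unify Bool ~ Bool
  unify Bool ~ Bool
  unify Int ~ Int
  unify Int ~ Int
  unify Int ~ Int
  unify Int ~ Int
  unify Int ~ Int
  unify Int ~ Int
  unify Int ~ Int
  unify Int ~ Int

Answer: Int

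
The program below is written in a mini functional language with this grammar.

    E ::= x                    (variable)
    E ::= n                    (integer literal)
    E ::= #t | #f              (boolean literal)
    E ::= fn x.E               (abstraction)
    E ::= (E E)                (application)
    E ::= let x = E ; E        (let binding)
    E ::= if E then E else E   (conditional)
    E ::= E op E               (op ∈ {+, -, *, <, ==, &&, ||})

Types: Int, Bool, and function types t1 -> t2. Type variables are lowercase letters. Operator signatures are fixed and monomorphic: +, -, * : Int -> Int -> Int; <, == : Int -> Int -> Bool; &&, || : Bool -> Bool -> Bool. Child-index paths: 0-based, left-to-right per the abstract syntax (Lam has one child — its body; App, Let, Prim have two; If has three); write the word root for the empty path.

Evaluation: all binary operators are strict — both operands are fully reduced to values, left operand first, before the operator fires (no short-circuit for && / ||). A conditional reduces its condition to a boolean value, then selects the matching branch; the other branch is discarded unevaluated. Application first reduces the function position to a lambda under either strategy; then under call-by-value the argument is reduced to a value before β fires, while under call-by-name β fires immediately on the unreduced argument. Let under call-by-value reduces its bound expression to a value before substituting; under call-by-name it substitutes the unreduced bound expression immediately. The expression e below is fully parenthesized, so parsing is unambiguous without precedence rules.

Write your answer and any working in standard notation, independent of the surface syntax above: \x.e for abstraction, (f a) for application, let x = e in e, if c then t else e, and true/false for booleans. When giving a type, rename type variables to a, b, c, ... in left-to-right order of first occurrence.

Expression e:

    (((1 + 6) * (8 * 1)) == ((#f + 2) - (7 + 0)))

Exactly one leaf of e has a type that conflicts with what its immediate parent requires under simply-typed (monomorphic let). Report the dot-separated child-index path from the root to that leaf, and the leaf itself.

Answer: 1.0.0 : false

Trace:
  unify Int ~ Int
  unify Int ~ Int
  unify Int ~ Int
  unify Int ~ Int
  unify Int ~ Int
  unify Int ~ Int
  unify Int ~ Int
  unify Bool ~ Int
  FAIL: mismatch Bool ~ Int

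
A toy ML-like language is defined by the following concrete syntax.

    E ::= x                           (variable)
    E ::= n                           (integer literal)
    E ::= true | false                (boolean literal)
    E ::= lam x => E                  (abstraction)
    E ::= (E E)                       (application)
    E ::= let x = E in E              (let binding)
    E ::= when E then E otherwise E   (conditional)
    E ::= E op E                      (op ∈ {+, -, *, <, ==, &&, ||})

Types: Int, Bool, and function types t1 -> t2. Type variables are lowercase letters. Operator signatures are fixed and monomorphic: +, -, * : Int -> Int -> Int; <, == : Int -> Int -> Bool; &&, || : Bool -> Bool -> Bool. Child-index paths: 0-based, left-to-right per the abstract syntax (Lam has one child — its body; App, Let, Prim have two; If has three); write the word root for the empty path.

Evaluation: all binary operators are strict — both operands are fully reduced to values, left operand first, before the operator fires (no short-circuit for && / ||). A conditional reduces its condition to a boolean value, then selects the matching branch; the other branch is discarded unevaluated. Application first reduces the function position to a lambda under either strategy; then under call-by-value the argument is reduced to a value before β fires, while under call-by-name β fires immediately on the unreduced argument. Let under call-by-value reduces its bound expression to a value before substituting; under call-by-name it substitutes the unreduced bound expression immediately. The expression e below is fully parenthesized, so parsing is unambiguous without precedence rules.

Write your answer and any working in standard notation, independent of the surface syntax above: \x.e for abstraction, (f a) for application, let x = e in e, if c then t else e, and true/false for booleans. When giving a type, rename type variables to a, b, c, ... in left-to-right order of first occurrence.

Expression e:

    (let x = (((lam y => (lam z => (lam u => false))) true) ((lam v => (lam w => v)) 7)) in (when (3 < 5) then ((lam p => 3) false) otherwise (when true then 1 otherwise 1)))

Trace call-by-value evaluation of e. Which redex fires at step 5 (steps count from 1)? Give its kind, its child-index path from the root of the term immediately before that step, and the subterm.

Answer: delta at 0 : (3 < 5)

Derivation:
step 0: (let x = (((\y.(\z.(\u.false))) true) ((\v.(\w.v)) 7)) in (if (3 < 5) then ((\p.3) false) else (if true then 1 else 1)))
step 1: [beta@0.0] (let x = ((\z.(\u.false)) ((\v.(\w.v)) 7)) in (if (3 < 5) then ((\p.3) false) else (if true then 1 else 1)))
step 2: [beta@0.1] (let x = ((\z.(\u.false)) (\w.7)) in (if (3 < 5) then ((\p.3) false) else (if true then 1 else 1)))
step 3: [beta@0] (let x = (\u.false) in (if (3 < 5) then ((\p.3) false) else (if true then 1 else 1)))
step 4: [let@root] (if (3 < 5) then ((\p.3) false) else (if true then 1 else 1))
step 5: [delta@0] (if true then ((\p.3) false) else (if true then 1 else 1))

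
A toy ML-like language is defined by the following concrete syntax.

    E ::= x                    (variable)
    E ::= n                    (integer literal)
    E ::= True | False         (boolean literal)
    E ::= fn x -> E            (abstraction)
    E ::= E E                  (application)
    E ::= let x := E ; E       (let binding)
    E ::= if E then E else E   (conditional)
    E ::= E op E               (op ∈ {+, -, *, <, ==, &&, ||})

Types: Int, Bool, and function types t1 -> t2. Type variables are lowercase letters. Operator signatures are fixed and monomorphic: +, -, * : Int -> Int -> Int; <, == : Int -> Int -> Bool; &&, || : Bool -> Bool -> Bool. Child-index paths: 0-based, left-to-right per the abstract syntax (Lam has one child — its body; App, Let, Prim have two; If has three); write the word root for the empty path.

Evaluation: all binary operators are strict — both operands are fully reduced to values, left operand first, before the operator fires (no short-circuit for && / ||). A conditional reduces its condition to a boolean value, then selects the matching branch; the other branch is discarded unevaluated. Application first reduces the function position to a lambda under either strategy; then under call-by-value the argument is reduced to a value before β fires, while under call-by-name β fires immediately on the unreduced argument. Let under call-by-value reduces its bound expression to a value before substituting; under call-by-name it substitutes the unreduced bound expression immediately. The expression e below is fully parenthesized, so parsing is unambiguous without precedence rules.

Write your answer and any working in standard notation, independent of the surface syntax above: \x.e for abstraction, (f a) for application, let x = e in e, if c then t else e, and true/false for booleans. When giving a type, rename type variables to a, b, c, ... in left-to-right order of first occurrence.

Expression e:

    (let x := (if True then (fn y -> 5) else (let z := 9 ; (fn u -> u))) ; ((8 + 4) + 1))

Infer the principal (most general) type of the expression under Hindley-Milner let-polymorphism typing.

Answer: Int

Working:
  unify Bool ~ Bool
\y._ : a -> Int
let z : Int
u : b
\u._ : b -> b
  unify a -> Int ~ b -> b
  unify a ~ b
  unify Int ~ b
let x : Int -> Int
  unify Int ~ Int
  unify Int ~ Int
  unify Int ~ Int
  unify Int ~ Int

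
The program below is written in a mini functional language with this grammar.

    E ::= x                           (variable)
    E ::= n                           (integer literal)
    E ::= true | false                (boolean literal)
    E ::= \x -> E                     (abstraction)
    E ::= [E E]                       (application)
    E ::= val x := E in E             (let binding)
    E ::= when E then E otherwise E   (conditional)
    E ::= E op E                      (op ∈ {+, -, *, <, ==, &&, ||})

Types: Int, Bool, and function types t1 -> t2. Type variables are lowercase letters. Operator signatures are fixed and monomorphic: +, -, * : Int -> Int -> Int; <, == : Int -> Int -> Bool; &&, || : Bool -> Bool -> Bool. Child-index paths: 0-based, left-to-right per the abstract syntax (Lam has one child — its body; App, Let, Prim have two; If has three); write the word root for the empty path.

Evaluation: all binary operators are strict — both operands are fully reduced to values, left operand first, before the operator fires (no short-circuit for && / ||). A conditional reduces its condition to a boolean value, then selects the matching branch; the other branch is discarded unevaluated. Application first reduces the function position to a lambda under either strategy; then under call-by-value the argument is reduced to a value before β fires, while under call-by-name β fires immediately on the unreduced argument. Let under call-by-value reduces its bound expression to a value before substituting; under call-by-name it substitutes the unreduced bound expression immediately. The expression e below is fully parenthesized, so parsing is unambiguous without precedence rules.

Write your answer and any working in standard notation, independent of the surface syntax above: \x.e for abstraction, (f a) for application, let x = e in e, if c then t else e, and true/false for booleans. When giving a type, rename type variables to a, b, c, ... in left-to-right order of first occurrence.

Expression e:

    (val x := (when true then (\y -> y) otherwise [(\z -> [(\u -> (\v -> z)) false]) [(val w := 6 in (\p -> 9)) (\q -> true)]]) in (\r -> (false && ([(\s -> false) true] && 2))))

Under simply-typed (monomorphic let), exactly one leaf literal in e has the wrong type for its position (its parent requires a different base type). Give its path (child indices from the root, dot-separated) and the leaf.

Trace:
  unify Bool ~ Bool
y : a
\y._ : a -> a
z : b
\v._ : d -> b
\u._ : c -> d -> b
  unify c -> d -> b ~ Bool -> e
  unify c ~ Bool
  unify d -> b ~ e
_ _ : d -> b
\z._ : b -> d -> b
let w : Int
\p._ : f -> Int
\q._ : g -> Bool
  unify f -> Int ~ (g -> Bool) -> h
  unify f ~ g -> Bool
  unify Int ~ h
_ _ : Int
  unify b -> d -> b ~ Int -> i
  unify b ~ Int
  unify d -> Int ~ i
_ _ : d -> Int
  unify a -> a ~ d -> Int
  unify a ~ d
  unify d ~ Int
let x : Int -> Int
  unify Bool ~ Bool
\s._ : k -> Bool
  unify k -> Bool ~ Bool -> l
  unify k ~ Bool
  unify Bool ~ l
_ _ : Bool
  unify Bool ~ Bool
  unify Int ~ Bool
  FAIL: mismatch Int ~ Bool

Answer: 1.0.1.1 : 2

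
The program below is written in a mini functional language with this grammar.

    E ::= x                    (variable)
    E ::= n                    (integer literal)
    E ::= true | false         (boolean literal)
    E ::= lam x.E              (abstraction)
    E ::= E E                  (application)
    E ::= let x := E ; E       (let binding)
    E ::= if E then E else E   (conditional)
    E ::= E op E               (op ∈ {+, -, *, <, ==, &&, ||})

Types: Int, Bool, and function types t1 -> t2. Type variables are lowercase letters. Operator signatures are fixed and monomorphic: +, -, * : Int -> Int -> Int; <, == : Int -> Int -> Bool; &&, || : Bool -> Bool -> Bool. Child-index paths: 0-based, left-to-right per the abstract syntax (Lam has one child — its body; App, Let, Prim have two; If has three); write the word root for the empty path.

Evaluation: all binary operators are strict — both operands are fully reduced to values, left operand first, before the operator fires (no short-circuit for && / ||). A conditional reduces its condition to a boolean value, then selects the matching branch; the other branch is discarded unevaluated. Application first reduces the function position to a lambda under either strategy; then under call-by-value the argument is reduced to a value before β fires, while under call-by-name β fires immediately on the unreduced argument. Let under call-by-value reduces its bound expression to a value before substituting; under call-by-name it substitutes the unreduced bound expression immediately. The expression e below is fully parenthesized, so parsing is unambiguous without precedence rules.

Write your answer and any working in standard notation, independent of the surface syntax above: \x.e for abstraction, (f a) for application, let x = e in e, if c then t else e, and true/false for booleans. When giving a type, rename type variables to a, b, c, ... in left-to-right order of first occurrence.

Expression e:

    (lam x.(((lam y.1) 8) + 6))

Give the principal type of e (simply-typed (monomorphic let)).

Derivation:
\y._ : b -> Int
  unify b -> Int ~ Int -> c
  unify b ~ Int
  unify Int ~ c
_ _ : Int
  unify Int ~ Int
  unify Int ~ Int
\x._ : a -> Int

Answer: a -> Int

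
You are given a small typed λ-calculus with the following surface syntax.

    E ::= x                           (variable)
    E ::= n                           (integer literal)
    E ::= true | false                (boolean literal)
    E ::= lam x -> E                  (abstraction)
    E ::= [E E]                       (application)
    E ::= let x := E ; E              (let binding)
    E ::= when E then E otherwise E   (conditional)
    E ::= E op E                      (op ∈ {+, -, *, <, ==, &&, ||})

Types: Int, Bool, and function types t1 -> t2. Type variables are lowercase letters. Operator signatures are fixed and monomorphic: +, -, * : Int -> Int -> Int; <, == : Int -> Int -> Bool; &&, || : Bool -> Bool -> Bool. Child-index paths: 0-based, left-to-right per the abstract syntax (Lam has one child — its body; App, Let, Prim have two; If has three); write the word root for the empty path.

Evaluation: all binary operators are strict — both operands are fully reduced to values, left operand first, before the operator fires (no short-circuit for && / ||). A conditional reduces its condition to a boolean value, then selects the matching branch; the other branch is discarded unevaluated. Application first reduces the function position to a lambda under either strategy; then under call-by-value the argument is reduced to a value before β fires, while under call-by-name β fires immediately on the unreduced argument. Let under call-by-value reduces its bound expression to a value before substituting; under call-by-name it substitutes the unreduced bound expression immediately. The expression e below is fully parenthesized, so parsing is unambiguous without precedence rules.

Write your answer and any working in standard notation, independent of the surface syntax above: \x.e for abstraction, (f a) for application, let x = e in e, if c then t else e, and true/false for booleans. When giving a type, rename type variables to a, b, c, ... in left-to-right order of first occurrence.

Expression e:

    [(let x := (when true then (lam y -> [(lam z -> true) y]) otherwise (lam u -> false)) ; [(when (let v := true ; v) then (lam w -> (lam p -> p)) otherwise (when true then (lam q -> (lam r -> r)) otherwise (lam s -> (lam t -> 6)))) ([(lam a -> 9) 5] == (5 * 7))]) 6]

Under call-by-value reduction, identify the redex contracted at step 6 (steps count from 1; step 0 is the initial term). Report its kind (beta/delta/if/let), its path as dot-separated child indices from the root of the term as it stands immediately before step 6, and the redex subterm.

Working:
step 0: ((let x = (if true then (\y.((\z.true) y)) else (\u.false)) in ((if (let v = true in v) then (\w.(\p.p)) else (if true then (\q.(\r.r)) else (\s.(\t.6)))) (((\a.9) 5) == (5 * 7)))) 6)
step 1: [if@0.0] ((let x = (\y.((\z.true) y)) in ((if (let v = true in v) then (\w.(\p.p)) else (if true then (\q.(\r.r)) else (\s.(\t.6)))) (((\a.9) 5) == (5 * 7)))) 6)
step 2: [let@0] (((if (let v = true in v) then (\w.(\p.p)) else (if true then (\q.(\r.r)) else (\s.(\t.6)))) (((\a.9) 5) == (5 * 7))) 6)
step 3: [let@0.0.0] (((if true then (\w.(\p.p)) else (if true then (\q.(\r.r)) else (\s.(\t.6)))) (((\a.9) 5) == (5 * 7))) 6)
step 4: [if@0.0] (((\w.(\p.p)) (((\a.9) 5) == (5 * 7))) 6)
step 5: [beta@0.1.0] (((\w.(\p.p)) (9 == (5 * 7))) 6)
step 6: [delta@0.1.1] (((\w.(\p.p)) (9 == 35)) 6)

Answer: delta at 0.1.1 : (5 * 7)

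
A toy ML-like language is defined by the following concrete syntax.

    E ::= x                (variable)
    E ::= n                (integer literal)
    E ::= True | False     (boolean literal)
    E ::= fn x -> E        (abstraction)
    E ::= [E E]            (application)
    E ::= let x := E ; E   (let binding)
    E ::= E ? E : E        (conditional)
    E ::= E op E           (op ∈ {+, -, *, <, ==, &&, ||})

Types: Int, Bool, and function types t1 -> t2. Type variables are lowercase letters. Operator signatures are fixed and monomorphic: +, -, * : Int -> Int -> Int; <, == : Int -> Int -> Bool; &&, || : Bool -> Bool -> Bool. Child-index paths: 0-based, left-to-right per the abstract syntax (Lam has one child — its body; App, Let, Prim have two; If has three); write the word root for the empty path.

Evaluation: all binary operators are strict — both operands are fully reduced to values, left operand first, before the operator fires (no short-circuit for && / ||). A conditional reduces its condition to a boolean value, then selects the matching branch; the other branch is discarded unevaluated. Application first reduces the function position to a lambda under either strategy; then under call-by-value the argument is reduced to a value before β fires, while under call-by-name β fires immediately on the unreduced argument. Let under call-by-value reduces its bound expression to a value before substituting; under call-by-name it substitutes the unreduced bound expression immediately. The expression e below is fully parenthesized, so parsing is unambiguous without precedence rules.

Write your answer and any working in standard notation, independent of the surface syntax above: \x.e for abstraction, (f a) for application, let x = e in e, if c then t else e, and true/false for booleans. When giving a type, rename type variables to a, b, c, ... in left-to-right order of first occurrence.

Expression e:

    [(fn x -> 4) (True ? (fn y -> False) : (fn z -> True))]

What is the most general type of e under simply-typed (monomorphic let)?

Trace:
\x._ : a -> Int
  unify Bool ~ Bool
\y._ : b -> Bool
\z._ : c -> Bool
  unify b -> Bool ~ c -> Bool
  unify b ~ c
  unify Bool ~ Bool
  unify a -> Int ~ (c -> Bool) -> d
  unify a ~ c -> Bool
  unify Int ~ d
_ _ : Int

Answer: Int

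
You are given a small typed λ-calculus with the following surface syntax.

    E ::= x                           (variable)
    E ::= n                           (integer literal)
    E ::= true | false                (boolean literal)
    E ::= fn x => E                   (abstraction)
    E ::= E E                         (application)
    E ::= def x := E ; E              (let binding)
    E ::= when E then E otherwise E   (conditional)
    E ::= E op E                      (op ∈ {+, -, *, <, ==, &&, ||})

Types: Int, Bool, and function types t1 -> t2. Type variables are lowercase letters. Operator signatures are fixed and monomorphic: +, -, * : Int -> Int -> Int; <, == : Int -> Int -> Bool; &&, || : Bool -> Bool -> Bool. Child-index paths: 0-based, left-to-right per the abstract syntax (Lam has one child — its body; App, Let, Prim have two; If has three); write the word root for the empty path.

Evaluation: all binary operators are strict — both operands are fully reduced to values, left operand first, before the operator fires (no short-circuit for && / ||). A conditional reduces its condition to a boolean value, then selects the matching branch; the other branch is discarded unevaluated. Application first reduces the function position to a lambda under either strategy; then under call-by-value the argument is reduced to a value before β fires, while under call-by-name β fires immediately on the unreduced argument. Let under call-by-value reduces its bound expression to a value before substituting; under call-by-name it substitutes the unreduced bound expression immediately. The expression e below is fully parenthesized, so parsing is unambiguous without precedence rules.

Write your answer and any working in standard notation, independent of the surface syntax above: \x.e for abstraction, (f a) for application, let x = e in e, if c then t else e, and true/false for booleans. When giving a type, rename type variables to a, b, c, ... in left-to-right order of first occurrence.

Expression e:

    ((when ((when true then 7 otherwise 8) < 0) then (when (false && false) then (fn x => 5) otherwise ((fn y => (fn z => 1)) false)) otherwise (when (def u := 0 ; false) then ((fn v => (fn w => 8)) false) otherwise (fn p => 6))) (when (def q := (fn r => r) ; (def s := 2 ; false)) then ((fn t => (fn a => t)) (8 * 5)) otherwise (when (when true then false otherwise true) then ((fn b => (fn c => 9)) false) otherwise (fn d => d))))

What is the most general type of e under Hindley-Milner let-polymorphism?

Answer: Int

Derivation:
  unify Bool ~ Bool
  unify Int ~ Int
  unify Int ~ Int
  unify Int ~ Int
  unify Bool ~ Bool
  unify Bool ~ Bool
  unify Bool ~ Bool
  unify Bool ~ Bool
\x._ : a -> Int
\z._ : c -> Int
\y._ : b -> c -> Int
  unify b -> c -> Int ~ Bool -> d
  unify b ~ Bool
  unify c -> Int ~ d
_ _ : c -> Int
  unify a -> Int ~ c -> Int
  unify a ~ c
  unify Int ~ Int
let u : Int
  unify Bool ~ Bool
\w._ : f -> Int
\v._ : e -> f -> Int
  unify e -> f -> Int ~ Bool -> g
  unify e ~ Bool
  unify f -> Int ~ g
_ _ : f -> Int
\p._ : h -> Int
  unify f -> Int ~ h -> Int
  unify f ~ h
  unify Int ~ Int
  unify c -> Int ~ h -> Int
  unify c ~ h
  unify Int ~ Int
r : i
\r._ : i -> i
let q : forall. i -> i
let s : Int
  unify Bool ~ Bool
t : j
\a._ : k -> j
\t._ : j -> k -> j
  unify Int ~ Int
  unify Int ~ Int
  unify j -> k -> j ~ Int -> l
  unify j ~ Int
  unify k -> Int ~ l
_ _ : k -> Int
  unify Bool ~ Bool
  unify Bool ~ Bool
  unify Bool ~ Bool
\c._ : n -> Int
\b._ : m -> n -> Int
  unify m -> n -> Int ~ Bool -> o
  unify m ~ Bool
  unify n -> Int ~ o
_ _ : n -> Int
d : p
\d._ : p -> p
  unify n -> Int ~ p -> p
  unify n ~ p
  unify Int ~ p
  unify k -> Int ~ Int -> Int
  unify k ~ Int
  unify Int ~ Int
  unify h -> Int ~ (Int -> Int) -> q
  unify h ~ Int -> Int
  unify Int ~ q
_ _ : Int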